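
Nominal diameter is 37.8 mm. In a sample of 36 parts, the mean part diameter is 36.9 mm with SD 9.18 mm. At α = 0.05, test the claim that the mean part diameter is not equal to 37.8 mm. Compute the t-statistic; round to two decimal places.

-0.59

H0: μ = 37.8; H1: μ ≠ 37.8 (one-sample t-test, two-sided).
t = (x̄ − μ₀)/(s/√n) = (36.9 − 37.8)/(9.18/√36) = -0.59
df = n − 1 = 35
Two-sided p-value ≈ 0.5602
Since p ≈ 0.5602 > α = 0.05, fail to reject H0; the data do not provide sufficient evidence against H0.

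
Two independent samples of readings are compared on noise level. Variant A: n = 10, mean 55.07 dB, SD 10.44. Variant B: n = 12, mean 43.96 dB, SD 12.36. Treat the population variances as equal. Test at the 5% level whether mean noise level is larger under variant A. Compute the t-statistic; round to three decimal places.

Let group 1 = variant A, group 2 = variant B. H0: μ_1 = μ_2; H1: μ_1 > μ_2 (two-sample pooled-variance t-test, right-tailed).
s_p² = [(10−1)·10.44² + (12−1)·12.36²]/(10+12−2) = 133.07
t = (55.07 − 43.96)/√[133.07·(1/10 + 1/12)] = 2.249
df = n₁ + n₂ − 2 = 20
p-value = P(T ≥ 2.249) ≈ 0.0180
Since p ≈ 0.0180 < α = 0.05, reject H0; the data support H1.

2.249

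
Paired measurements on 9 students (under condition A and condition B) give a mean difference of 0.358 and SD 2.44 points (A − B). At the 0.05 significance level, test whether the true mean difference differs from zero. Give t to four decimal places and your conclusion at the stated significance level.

t = 0.4402; fail to reject H0

H0: μ_d = 0; H1: μ_d ≠ 0 (paired t-test on the differences, two-sided).
t = d̄/(s_d/√n) = 0.358/(2.44/√9) = 0.4402
df = n − 1 = 8
Two-sided p-value ≈ 0.6715
Since p ≈ 0.6715 > α = 0.05, fail to reject H0; the evidence is not statistically significant.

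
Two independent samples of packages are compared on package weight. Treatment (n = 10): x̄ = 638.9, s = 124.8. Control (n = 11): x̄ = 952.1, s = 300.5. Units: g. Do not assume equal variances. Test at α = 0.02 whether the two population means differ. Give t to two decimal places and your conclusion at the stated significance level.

Let group 1 = treatment, group 2 = control. H0: μ_1 = μ_2; H1: μ_1 ≠ μ_2 (Welch's two-sample t-test, two-sided).
t = (x̄_1 − x̄_2)/√(s_1²/n_1 + s_2²/n_2) = (638.9 − 952.1)/√(124.8²/10 + 300.5²/11) = -3.17
Welch–Satterthwaite df ≈ 13.61
Two-sided p-value ≈ 0.007
Since p ≈ 0.007 < α = 0.02, reject H0; the data support H1.

t = -3.17; reject H0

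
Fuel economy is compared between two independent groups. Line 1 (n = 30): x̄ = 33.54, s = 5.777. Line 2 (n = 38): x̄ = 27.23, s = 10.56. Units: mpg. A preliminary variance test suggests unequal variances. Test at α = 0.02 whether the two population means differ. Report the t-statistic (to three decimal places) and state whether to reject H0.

Let group 1 = line 1, group 2 = line 2. H0: μ_1 = μ_2; H1: μ_1 ≠ μ_2 (Welch's two-sample t-test, two-sided).
t = (x̄_1 − x̄_2)/√(s_1²/n_1 + s_2²/n_2) = (33.54 − 27.23)/√(5.777²/30 + 10.56²/38) = 3.137
Welch–Satterthwaite df ≈ 59.47
Two-sided p-value ≈ 0.0027
Since p ≈ 0.0027 < α = 0.02, reject H0; the evidence is statistically significant.

t = 3.137; reject H0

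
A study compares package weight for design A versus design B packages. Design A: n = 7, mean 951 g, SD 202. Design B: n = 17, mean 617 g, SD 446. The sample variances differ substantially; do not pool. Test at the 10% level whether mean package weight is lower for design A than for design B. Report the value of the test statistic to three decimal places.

Let group 1 = design A, group 2 = design B. H0: μ_1 = μ_2; H1: μ_1 < μ_2 (Welch's two-sample t-test, left-tailed).
t = (x̄_1 − x̄_2)/√(s_1²/n_1 + s_2²/n_2) = (951 − 617)/√(202²/7 + 446²/17) = 2.523
Welch–Satterthwaite df ≈ 21.61
p-value = P(T ≤ 2.523) ≈ 0.9902
Since p ≈ 0.9902 > α = 0.1, fail to reject H0; the data do not provide sufficient evidence against H0.

2.523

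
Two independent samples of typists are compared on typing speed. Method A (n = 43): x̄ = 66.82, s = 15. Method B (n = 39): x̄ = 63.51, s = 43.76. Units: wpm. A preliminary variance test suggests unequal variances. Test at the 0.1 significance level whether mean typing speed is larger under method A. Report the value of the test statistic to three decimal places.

0.449

Let group 1 = method A, group 2 = method B. H0: μ_1 = μ_2; H1: μ_1 > μ_2 (Welch's two-sample t-test, right-tailed).
t = (x̄_1 − x̄_2)/√(s_1²/n_1 + s_2²/n_2) = (66.82 − 63.51)/√(15²/43 + 43.76²/39) = 0.449
Welch–Satterthwaite df ≈ 46.06
p-value = P(T ≥ 0.449) ≈ 0.3278
Since p ≈ 0.3278 > α = 0.1, fail to reject H0; the data do not provide sufficient evidence against H0.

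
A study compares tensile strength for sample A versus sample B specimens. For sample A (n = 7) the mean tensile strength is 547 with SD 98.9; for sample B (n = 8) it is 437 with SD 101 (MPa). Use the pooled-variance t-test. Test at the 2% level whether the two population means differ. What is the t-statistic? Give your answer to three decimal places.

Let group 1 = sample A, group 2 = sample B. H0: μ_1 = μ_2; H1: μ_1 ≠ μ_2 (two-sample pooled-variance t-test, two-sided).
s_p² = [(7−1)·98.9² + (8−1)·101²]/(7+8−2) = 10007.3
t = (547 − 437)/√[10007.3·(1/7 + 1/8)] = 2.125
df = n₁ + n₂ − 2 = 13
Two-sided p-value ≈ 0.0534
Since p ≈ 0.0534 > α = 0.02, fail to reject H0; the data do not provide sufficient evidence against H0.

2.125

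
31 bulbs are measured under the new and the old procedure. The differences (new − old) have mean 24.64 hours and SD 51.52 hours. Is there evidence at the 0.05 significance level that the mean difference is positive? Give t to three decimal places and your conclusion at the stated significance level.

H0: μ_d = 0; H1: μ_d > 0 (paired t-test on the differences, right-tailed).
t = d̄/(s_d/√n) = 24.64/(51.52/√31) = 2.663
df = n − 1 = 30
p-value = P(T ≥ 2.663) ≈ 0.0062
Since p ≈ 0.0062 < α = 0.05, reject H0; the evidence is statistically significant.

t = 2.663; reject H0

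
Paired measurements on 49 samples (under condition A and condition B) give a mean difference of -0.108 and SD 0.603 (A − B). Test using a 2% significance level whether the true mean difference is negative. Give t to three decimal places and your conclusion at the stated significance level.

t = -1.254; fail to reject H0

H0: μ_d = 0; H1: μ_d < 0 (paired t-test on the differences, left-tailed).
t = d̄/(s_d/√n) = -0.108/(0.603/√49) = -1.254
df = n − 1 = 48
p-value = P(T ≤ -1.254) ≈ 0.1080
Since p ≈ 0.1080 > α = 0.02, fail to reject H0; the evidence is not statistically significant.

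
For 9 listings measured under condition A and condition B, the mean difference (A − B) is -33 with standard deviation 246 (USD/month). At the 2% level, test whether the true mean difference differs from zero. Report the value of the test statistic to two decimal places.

H0: μ_d = 0; H1: μ_d ≠ 0 (paired t-test on the differences, two-sided).
t = d̄/(s_d/√n) = -33/(246/√9) = -0.40
df = n − 1 = 8
Two-sided p-value ≈ 0.698
Since p ≈ 0.698 > α = 0.02, fail to reject H0; the data do not provide sufficient evidence against H0.

-0.40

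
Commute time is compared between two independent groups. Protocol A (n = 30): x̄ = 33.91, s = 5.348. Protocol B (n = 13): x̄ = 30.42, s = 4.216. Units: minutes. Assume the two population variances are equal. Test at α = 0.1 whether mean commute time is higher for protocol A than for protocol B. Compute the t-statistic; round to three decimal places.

Let group 1 = protocol A, group 2 = protocol B. H0: μ_1 = μ_2; H1: μ_1 > μ_2 (two-sample pooled-variance t-test, right-tailed).
s_p² = [(30−1)·5.348² + (13−1)·4.216²]/(30+13−2) = 25.4324
t = (33.91 − 30.42)/√[25.4324·(1/30 + 1/13)] = 2.084
df = n₁ + n₂ − 2 = 41
p-value = P(T ≥ 2.084) ≈ 0.0217
Since p ≈ 0.0217 < α = 0.1, reject H0; the data support H1.

2.084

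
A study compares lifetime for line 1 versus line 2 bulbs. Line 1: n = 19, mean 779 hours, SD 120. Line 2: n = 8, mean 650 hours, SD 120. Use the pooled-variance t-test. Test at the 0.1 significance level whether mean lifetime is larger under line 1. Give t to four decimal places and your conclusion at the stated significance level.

Let group 1 = line 1, group 2 = line 2. H0: μ_1 = μ_2; H1: μ_1 > μ_2 (two-sample pooled-variance t-test, right-tailed).
s_p² = [(19−1)·120² + (8−1)·120²]/(19+8−2) = 14400
t = (779 − 650)/√[14400·(1/19 + 1/8)] = 2.5506
df = n₁ + n₂ − 2 = 25
p-value = P(T ≥ 2.5506) ≈ 0.0086
Since p ≈ 0.0086 < α = 0.1, reject H0; the evidence is statistically significant.

t = 2.5506; reject H0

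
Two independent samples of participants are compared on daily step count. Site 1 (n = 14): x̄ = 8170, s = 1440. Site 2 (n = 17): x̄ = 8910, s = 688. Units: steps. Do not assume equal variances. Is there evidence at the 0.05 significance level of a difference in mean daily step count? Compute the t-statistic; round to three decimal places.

Let group 1 = site 1, group 2 = site 2. H0: μ_1 = μ_2; H1: μ_1 ≠ μ_2 (Welch's two-sample t-test, two-sided).
t = (x̄_1 − x̄_2)/√(s_1²/n_1 + s_2²/n_2) = (8170 − 8910)/√(1440²/14 + 688²/17) = -1.764
Welch–Satterthwaite df ≈ 17.84
Two-sided p-value ≈ 0.095
Since p ≈ 0.095 > α = 0.05, fail to reject H0; the data do not provide sufficient evidence against H0.

-1.764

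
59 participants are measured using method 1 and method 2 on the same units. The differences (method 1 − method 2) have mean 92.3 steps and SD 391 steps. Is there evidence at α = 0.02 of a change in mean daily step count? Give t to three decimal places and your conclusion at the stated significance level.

H0: μ_d = 0; H1: μ_d ≠ 0 (paired t-test on the differences, two-sided).
t = d̄/(s_d/√n) = 92.3/(391/√59) = 1.813
df = n − 1 = 58
Two-sided p-value ≈ 0.0750
Since p ≈ 0.0750 > α = 0.02, fail to reject H0; the data do not provide sufficient evidence against H0.

t = 1.813; fail to reject H0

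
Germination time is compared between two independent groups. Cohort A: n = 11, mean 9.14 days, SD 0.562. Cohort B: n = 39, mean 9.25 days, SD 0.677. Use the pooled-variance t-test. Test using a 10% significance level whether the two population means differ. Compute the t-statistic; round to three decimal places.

-0.492

Let group 1 = cohort A, group 2 = cohort B. H0: μ_1 = μ_2; H1: μ_1 ≠ μ_2 (two-sample pooled-variance t-test, two-sided).
s_p² = [(11−1)·0.562² + (39−1)·0.677²]/(11+39−2) = 0.428645
t = (9.14 − 9.25)/√[0.428645·(1/11 + 1/39)] = -0.492
df = n₁ + n₂ − 2 = 48
Two-sided p-value ≈ 0.6249
Since p ≈ 0.6249 > α = 0.1, fail to reject H0; the data do not provide sufficient evidence against H0.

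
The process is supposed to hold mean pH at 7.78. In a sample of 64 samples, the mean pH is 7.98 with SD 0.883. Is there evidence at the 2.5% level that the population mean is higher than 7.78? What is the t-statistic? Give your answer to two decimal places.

1.81

H0: μ = 7.78; H1: μ > 7.78 (one-sample t-test, right-tailed).
t = (x̄ − μ₀)/(s/√n) = (7.98 − 7.78)/(0.883/√64) = 1.81
df = n − 1 = 63
p-value = P(T ≥ 1.81) ≈ 0.0374
Since p ≈ 0.0374 > α = 0.025, fail to reject H0; the evidence is not statistically significant.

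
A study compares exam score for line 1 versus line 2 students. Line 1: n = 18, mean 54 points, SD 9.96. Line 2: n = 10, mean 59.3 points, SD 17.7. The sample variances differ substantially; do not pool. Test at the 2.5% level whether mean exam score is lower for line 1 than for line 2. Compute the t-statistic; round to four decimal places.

Let group 1 = line 1, group 2 = line 2. H0: μ_1 = μ_2; H1: μ_1 < μ_2 (Welch's two-sample t-test, left-tailed).
t = (x̄_1 − x̄_2)/√(s_1²/n_1 + s_2²/n_2) = (54 − 59.3)/√(9.96²/18 + 17.7²/10) = -0.8732
Welch–Satterthwaite df ≈ 12.24
p-value = P(T ≤ -0.8732) ≈ 0.200
Since p ≈ 0.200 > α = 0.025, fail to reject H0; the data do not provide sufficient evidence against H0.

-0.8732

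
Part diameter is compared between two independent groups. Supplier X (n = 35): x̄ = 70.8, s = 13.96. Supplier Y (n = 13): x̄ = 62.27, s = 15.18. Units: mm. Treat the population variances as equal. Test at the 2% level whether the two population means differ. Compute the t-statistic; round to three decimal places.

1.838

Let group 1 = supplier X, group 2 = supplier Y. H0: μ_1 = μ_2; H1: μ_1 ≠ μ_2 (two-sample pooled-variance t-test, two-sided).
s_p² = [(35−1)·13.96² + (13−1)·15.18²]/(35+13−2) = 204.156
t = (70.8 − 62.27)/√[204.156·(1/35 + 1/13)] = 1.838
df = n₁ + n₂ − 2 = 46
Two-sided p-value ≈ 0.0725
Since p ≈ 0.0725 > α = 0.02, fail to reject H0; the evidence is not statistically significant.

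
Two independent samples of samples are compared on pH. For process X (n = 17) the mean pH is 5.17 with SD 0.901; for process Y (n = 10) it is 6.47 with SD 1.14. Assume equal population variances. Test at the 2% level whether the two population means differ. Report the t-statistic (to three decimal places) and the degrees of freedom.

t = -3.283, df = 25

Let group 1 = process X, group 2 = process Y. H0: μ_1 = μ_2; H1: μ_1 ≠ μ_2 (two-sample pooled-variance t-test, two-sided).
s_p² = [(17−1)·0.901² + (10−1)·1.14²]/(17+10−2) = 0.987409
t = (5.17 − 6.47)/√[0.987409·(1/17 + 1/10)] = -3.283
df = n₁ + n₂ − 2 = 25
Two-sided p-value ≈ 0.0030
Since p ≈ 0.0030 < α = 0.02, reject H0; the data support H1.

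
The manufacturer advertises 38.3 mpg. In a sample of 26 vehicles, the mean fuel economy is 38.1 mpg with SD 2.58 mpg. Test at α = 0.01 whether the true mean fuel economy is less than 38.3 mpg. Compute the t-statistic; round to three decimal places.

-0.395

H0: μ = 38.3; H1: μ < 38.3 (one-sample t-test, left-tailed).
t = (x̄ − μ₀)/(s/√n) = (38.1 − 38.3)/(2.58/√26) = -0.395
df = n − 1 = 25
p-value = P(T ≤ -0.395) ≈ 0.3480
Since p ≈ 0.3480 > α = 0.01, fail to reject H0; the data do not provide sufficient evidence against H0.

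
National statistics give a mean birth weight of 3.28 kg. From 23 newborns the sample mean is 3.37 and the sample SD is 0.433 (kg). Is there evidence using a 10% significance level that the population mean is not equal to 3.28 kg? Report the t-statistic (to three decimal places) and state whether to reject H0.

H0: μ = 3.28; H1: μ ≠ 3.28 (one-sample t-test, two-sided).
t = (x̄ − μ₀)/(s/√n) = (3.37 − 3.28)/(0.433/√23) = 0.997
df = n − 1 = 22
Two-sided p-value ≈ 0.3297
Since p ≈ 0.3297 > α = 0.1, fail to reject H0; the data do not provide sufficient evidence against H0.

t = 0.997; fail to reject H0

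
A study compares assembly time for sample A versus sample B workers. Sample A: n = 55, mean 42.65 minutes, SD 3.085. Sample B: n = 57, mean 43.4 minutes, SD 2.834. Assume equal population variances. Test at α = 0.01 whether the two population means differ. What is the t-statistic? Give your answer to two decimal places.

-1.34

Let group 1 = sample A, group 2 = sample B. H0: μ_1 = μ_2; H1: μ_1 ≠ μ_2 (two-sample pooled-variance t-test, two-sided).
s_p² = [(55−1)·3.085² + (57−1)·2.834²]/(55+57−2) = 8.76088
t = (42.65 − 43.4)/√[8.76088·(1/55 + 1/57)] = -1.34
df = n₁ + n₂ − 2 = 110
Two-sided p-value ≈ 0.1828
Since p ≈ 0.1828 > α = 0.01, fail to reject H0; the data do not provide sufficient evidence against H0.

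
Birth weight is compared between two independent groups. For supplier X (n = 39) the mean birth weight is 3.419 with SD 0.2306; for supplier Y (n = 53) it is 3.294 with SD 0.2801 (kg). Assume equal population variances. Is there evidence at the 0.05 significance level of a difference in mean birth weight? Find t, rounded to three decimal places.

2.276

Let group 1 = supplier X, group 2 = supplier Y. H0: μ_1 = μ_2; H1: μ_1 ≠ μ_2 (two-sample pooled-variance t-test, two-sided).
s_p² = [(39−1)·0.2306² + (53−1)·0.2801²]/(39+53−2) = 0.0677824
t = (3.419 − 3.294)/√[0.0677824·(1/39 + 1/53)] = 2.276
df = n₁ + n₂ − 2 = 90
Two-sided p-value ≈ 0.025
Since p ≈ 0.025 < α = 0.05, reject H0; the data support H1.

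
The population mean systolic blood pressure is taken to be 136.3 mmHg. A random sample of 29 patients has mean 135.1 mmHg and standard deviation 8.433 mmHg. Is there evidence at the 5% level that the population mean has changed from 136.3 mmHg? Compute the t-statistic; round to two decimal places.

H0: μ = 136.3; H1: μ ≠ 136.3 (one-sample t-test, two-sided).
t = (x̄ − μ₀)/(s/√n) = (135.1 − 136.3)/(8.433/√29) = -0.77
df = n − 1 = 28
Two-sided p-value ≈ 0.450
Since p ≈ 0.450 > α = 0.05, fail to reject H0; the evidence is not statistically significant.

-0.77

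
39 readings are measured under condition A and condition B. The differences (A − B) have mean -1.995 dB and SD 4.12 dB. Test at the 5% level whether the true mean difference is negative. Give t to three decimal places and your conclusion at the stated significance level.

H0: μ_d = 0; H1: μ_d < 0 (paired t-test on the differences, left-tailed).
t = d̄/(s_d/√n) = -1.995/(4.12/√39) = -3.024
df = n − 1 = 38
p-value = P(T ≤ -3.024) ≈ 0.0022
Since p ≈ 0.0022 < α = 0.05, reject H0; the evidence is statistically significant.

t = -3.024; reject H0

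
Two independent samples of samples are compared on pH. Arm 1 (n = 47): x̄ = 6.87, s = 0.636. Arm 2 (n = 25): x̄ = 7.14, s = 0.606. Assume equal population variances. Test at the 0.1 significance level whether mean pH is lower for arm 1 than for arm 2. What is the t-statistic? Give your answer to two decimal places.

-1.74

Let group 1 = arm 1, group 2 = arm 2. H0: μ_1 = μ_2; H1: μ_1 < μ_2 (two-sample pooled-variance t-test, left-tailed).
s_p² = [(47−1)·0.636² + (25−1)·0.606²]/(47+25−2) = 0.391721
t = (6.87 − 7.14)/√[0.391721·(1/47 + 1/25)] = -1.74
df = n₁ + n₂ − 2 = 70
p-value = P(T ≤ -1.74) ≈ 0.043
Since p ≈ 0.043 < α = 0.1, reject H0; the evidence is statistically significant.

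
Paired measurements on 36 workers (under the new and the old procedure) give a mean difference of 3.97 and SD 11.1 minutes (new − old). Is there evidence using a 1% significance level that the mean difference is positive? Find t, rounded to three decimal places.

2.146

H0: μ_d = 0; H1: μ_d > 0 (paired t-test on the differences, right-tailed).
t = d̄/(s_d/√n) = 3.97/(11.1/√36) = 2.146
df = n − 1 = 35
p-value = P(T ≥ 2.146) ≈ 0.0194
Since p ≈ 0.0194 > α = 0.01, fail to reject H0; the evidence is not statistically significant.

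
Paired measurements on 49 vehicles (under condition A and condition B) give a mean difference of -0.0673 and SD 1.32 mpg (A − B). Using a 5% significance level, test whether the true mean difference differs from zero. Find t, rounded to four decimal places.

H0: μ_d = 0; H1: μ_d ≠ 0 (paired t-test on the differences, two-sided).
t = d̄/(s_d/√n) = -0.0673/(1.32/√49) = -0.3569
df = n − 1 = 48
Two-sided p-value ≈ 0.723
Since p ≈ 0.723 > α = 0.05, fail to reject H0; the evidence is not statistically significant.

-0.3569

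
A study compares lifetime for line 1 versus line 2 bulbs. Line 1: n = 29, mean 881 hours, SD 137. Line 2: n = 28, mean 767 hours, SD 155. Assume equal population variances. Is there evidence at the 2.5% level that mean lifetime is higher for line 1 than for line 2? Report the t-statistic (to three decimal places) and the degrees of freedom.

Let group 1 = line 1, group 2 = line 2. H0: μ_1 = μ_2; H1: μ_1 > μ_2 (two-sample pooled-variance t-test, right-tailed).
s_p² = [(29−1)·137² + (28−1)·155²]/(29+28−2) = 21349.2
t = (881 − 767)/√[21349.2·(1/29 + 1/28)] = 2.945
df = n₁ + n₂ − 2 = 55
p-value = P(T ≥ 2.945) ≈ 0.0024
Since p ≈ 0.0024 < α = 0.025, reject H0; the data support H1.

t = 2.945, df = 55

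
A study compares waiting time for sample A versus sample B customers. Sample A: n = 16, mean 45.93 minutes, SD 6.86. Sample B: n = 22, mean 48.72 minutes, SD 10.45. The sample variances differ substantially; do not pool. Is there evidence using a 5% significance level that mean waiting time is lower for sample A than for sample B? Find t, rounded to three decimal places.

-0.992

Let group 1 = sample A, group 2 = sample B. H0: μ_1 = μ_2; H1: μ_1 < μ_2 (Welch's two-sample t-test, left-tailed).
t = (x̄_1 − x̄_2)/√(s_1²/n_1 + s_2²/n_2) = (45.93 − 48.72)/√(6.86²/16 + 10.45²/22) = -0.992
Welch–Satterthwaite df ≈ 35.71
p-value = P(T ≤ -0.992) ≈ 0.1639
Since p ≈ 0.1639 > α = 0.05, fail to reject H0; the evidence is not statistically significant.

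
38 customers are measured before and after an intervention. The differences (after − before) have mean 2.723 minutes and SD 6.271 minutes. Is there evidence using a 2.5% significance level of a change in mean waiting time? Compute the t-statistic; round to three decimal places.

2.677

H0: μ_d = 0; H1: μ_d ≠ 0 (paired t-test on the differences, two-sided).
t = d̄/(s_d/√n) = 2.723/(6.271/√38) = 2.677
df = n − 1 = 37
Two-sided p-value ≈ 0.0110
Since p ≈ 0.0110 < α = 0.025, reject H0; the evidence is statistically significant.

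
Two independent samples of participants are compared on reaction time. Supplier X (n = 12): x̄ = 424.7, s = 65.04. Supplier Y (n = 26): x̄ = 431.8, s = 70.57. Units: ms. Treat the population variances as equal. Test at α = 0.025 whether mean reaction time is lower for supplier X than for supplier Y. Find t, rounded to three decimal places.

Let group 1 = supplier X, group 2 = supplier Y. H0: μ_1 = μ_2; H1: μ_1 < μ_2 (two-sample pooled-variance t-test, left-tailed).
s_p² = [(12−1)·65.04² + (26−1)·70.57²]/(12+26−2) = 4750.98
t = (424.7 − 431.8)/√[4750.98·(1/12 + 1/26)] = -0.295
df = n₁ + n₂ − 2 = 36
p-value = P(T ≤ -0.295) ≈ 0.3848
Since p ≈ 0.3848 > α = 0.025, fail to reject H0; the evidence is not statistically significant.

-0.295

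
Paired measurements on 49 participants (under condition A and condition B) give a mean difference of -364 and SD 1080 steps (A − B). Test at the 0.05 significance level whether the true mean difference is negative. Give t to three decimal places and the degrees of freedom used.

t = -2.359, df = 48

H0: μ_d = 0; H1: μ_d < 0 (paired t-test on the differences, left-tailed).
t = d̄/(s_d/√n) = -364/(1080/√49) = -2.359
df = n − 1 = 48
p-value = P(T ≤ -2.359) ≈ 0.011
Since p ≈ 0.011 < α = 0.05, reject H0; the evidence is statistically significant.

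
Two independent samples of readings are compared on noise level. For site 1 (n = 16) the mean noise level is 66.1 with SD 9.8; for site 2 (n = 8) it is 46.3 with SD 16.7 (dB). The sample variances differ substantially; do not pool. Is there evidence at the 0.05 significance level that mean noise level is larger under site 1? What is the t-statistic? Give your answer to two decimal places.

3.10

Let group 1 = site 1, group 2 = site 2. H0: μ_1 = μ_2; H1: μ_1 > μ_2 (Welch's two-sample t-test, right-tailed).
t = (x̄_1 − x̄_2)/√(s_1²/n_1 + s_2²/n_2) = (66.1 − 46.3)/√(9.8²/16 + 16.7²/8) = 3.10
Welch–Satterthwaite df ≈ 9.49
p-value = P(T ≥ 3.10) ≈ 0.0060
Since p ≈ 0.0060 < α = 0.05, reject H0; the data support H1.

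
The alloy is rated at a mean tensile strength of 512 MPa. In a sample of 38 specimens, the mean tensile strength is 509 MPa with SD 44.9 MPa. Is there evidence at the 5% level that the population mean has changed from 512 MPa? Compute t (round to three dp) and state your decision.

t = -0.412; fail to reject H0

H0: μ = 512; H1: μ ≠ 512 (one-sample t-test, two-sided).
t = (x̄ − μ₀)/(s/√n) = (509 − 512)/(44.9/√38) = -0.412
df = n − 1 = 37
Two-sided p-value ≈ 0.683
Since p ≈ 0.683 > α = 0.05, fail to reject H0; the data do not provide sufficient evidence against H0.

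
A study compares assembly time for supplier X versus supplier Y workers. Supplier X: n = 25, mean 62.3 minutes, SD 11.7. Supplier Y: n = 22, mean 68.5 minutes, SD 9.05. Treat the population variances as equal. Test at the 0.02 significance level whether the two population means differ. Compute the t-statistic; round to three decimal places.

Let group 1 = supplier X, group 2 = supplier Y. H0: μ_1 = μ_2; H1: μ_1 ≠ μ_2 (two-sample pooled-variance t-test, two-sided).
s_p² = [(25−1)·11.7² + (22−1)·9.05²]/(25+22−2) = 111.229
t = (62.3 − 68.5)/√[111.229·(1/25 + 1/22)] = -2.011
df = n₁ + n₂ − 2 = 45
Two-sided p-value ≈ 0.050
Since p ≈ 0.050 > α = 0.02, fail to reject H0; the evidence is not statistically significant.

-2.011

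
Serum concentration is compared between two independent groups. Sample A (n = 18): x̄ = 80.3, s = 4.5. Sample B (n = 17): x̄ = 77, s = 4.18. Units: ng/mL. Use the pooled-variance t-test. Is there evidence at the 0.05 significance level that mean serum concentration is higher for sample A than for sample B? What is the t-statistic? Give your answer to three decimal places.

2.244

Let group 1 = sample A, group 2 = sample B. H0: μ_1 = μ_2; H1: μ_1 > μ_2 (two-sample pooled-variance t-test, right-tailed).
s_p² = [(18−1)·4.5² + (17−1)·4.18²]/(18+17−2) = 18.9033
t = (80.3 − 77)/√[18.9033·(1/18 + 1/17)] = 2.244
df = n₁ + n₂ − 2 = 33
p-value = P(T ≥ 2.244) ≈ 0.016
Since p ≈ 0.016 < α = 0.05, reject H0; the evidence is statistically significant.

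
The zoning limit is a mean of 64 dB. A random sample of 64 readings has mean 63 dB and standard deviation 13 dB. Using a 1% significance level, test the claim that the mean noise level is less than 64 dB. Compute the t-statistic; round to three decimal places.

H0: μ = 64; H1: μ < 64 (one-sample t-test, left-tailed).
t = (x̄ − μ₀)/(s/√n) = (63 − 64)/(13/√64) = -0.615
df = n − 1 = 63
p-value = P(T ≤ -0.615) ≈ 0.2703
Since p ≈ 0.2703 > α = 0.01, fail to reject H0; the evidence is not statistically significant.

-0.615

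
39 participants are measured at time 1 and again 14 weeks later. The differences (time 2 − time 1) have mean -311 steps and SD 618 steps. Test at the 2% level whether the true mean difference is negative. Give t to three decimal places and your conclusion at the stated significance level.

H0: μ_d = 0; H1: μ_d < 0 (paired t-test on the differences, left-tailed).
t = d̄/(s_d/√n) = -311/(618/√39) = -3.143
df = n − 1 = 38
p-value = P(T ≤ -3.143) ≈ 0.002
Since p ≈ 0.002 < α = 0.02, reject H0; the data support H1.

t = -3.143; reject H0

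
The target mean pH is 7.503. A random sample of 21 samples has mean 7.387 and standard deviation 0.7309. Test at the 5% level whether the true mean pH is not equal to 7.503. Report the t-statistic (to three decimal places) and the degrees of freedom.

t = -0.727, df = 20

H0: μ = 7.503; H1: μ ≠ 7.503 (one-sample t-test, two-sided).
t = (x̄ − μ₀)/(s/√n) = (7.387 − 7.503)/(0.7309/√21) = -0.727
df = n − 1 = 20
Two-sided p-value ≈ 0.4755
Since p ≈ 0.4755 > α = 0.05, fail to reject H0; the data do not provide sufficient evidence against H0.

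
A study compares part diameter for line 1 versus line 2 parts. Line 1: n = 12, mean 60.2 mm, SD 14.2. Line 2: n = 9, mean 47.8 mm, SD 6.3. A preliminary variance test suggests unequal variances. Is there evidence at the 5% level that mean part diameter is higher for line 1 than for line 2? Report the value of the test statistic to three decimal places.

2.692

Let group 1 = line 1, group 2 = line 2. H0: μ_1 = μ_2; H1: μ_1 > μ_2 (Welch's two-sample t-test, right-tailed).
t = (x̄_1 − x̄_2)/√(s_1²/n_1 + s_2²/n_2) = (60.2 − 47.8)/√(14.2²/12 + 6.3²/9) = 2.692
Welch–Satterthwaite df ≈ 16.01
p-value = P(T ≥ 2.692) ≈ 0.0080
Since p ≈ 0.0080 < α = 0.05, reject H0; the evidence is statistically significant.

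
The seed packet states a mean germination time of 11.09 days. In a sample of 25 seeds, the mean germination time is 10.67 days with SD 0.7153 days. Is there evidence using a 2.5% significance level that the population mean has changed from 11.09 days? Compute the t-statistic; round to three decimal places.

-2.936

H0: μ = 11.09; H1: μ ≠ 11.09 (one-sample t-test, two-sided).
t = (x̄ − μ₀)/(s/√n) = (10.67 − 11.09)/(0.7153/√25) = -2.936
df = n − 1 = 24
Two-sided p-value ≈ 0.0072
Since p ≈ 0.0072 < α = 0.025, reject H0; the data support H1.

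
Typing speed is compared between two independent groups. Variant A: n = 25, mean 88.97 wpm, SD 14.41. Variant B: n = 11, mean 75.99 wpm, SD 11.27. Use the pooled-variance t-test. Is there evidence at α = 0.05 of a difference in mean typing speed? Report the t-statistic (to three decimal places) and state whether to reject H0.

t = 2.645; reject H0

Let group 1 = variant A, group 2 = variant B. H0: μ_1 = μ_2; H1: μ_1 ≠ μ_2 (two-sample pooled-variance t-test, two-sided).
s_p² = [(25−1)·14.41² + (11−1)·11.27²]/(25+11−2) = 183.932
t = (88.97 − 75.99)/√[183.932·(1/25 + 1/11)] = 2.645
df = n₁ + n₂ − 2 = 34
Two-sided p-value ≈ 0.012
Since p ≈ 0.012 < α = 0.05, reject H0; the data support H1.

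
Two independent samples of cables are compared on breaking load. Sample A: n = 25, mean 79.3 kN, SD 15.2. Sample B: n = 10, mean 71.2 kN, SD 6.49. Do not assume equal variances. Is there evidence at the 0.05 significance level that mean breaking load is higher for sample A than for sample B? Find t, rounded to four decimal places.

2.2083

Let group 1 = sample A, group 2 = sample B. H0: μ_1 = μ_2; H1: μ_1 > μ_2 (Welch's two-sample t-test, right-tailed).
t = (x̄_1 − x̄_2)/√(s_1²/n_1 + s_2²/n_2) = (79.3 − 71.2)/√(15.2²/25 + 6.49²/10) = 2.2083
Welch–Satterthwaite df ≈ 32.73
p-value = P(T ≥ 2.2083) ≈ 0.017
Since p ≈ 0.017 < α = 0.05, reject H0; the evidence is statistically significant.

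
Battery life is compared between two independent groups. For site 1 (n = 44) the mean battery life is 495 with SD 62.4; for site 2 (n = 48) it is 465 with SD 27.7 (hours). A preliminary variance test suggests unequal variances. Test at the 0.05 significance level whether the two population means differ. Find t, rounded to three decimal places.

Let group 1 = site 1, group 2 = site 2. H0: μ_1 = μ_2; H1: μ_1 ≠ μ_2 (Welch's two-sample t-test, two-sided).
t = (x̄_1 − x̄_2)/√(s_1²/n_1 + s_2²/n_2) = (495 − 465)/√(62.4²/44 + 27.7²/48) = 2.935
Welch–Satterthwaite df ≈ 58.20
Two-sided p-value ≈ 0.0048
Since p ≈ 0.0048 < α = 0.05, reject H0; the data support H1.

2.935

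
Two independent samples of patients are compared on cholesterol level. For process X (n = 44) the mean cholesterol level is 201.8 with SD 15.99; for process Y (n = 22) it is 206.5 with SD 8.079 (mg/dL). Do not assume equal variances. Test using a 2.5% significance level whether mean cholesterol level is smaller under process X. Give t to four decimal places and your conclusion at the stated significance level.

t = -1.5864; fail to reject H0

Let group 1 = process X, group 2 = process Y. H0: μ_1 = μ_2; H1: μ_1 < μ_2 (Welch's two-sample t-test, left-tailed).
t = (x̄_1 − x̄_2)/√(s_1²/n_1 + s_2²/n_2) = (201.8 − 206.5)/√(15.99²/44 + 8.079²/22) = -1.5864
Welch–Satterthwaite df ≈ 63.97
p-value = P(T ≤ -1.5864) ≈ 0.0588
Since p ≈ 0.0588 > α = 0.025, fail to reject H0; the evidence is not statistically significant.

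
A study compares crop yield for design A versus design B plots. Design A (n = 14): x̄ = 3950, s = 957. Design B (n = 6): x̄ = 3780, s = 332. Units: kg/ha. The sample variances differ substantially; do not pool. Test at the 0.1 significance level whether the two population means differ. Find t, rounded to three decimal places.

0.587

Let group 1 = design A, group 2 = design B. H0: μ_1 = μ_2; H1: μ_1 ≠ μ_2 (Welch's two-sample t-test, two-sided).
t = (x̄_1 − x̄_2)/√(s_1²/n_1 + s_2²/n_2) = (3950 − 3780)/√(957²/14 + 332²/6) = 0.587
Welch–Satterthwaite df ≈ 17.70
Two-sided p-value ≈ 0.564
Since p ≈ 0.564 > α = 0.1, fail to reject H0; the data do not provide sufficient evidence against H0.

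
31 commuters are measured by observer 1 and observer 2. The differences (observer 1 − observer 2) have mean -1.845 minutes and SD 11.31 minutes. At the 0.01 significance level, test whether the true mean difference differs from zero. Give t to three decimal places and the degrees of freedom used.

H0: μ_d = 0; H1: μ_d ≠ 0 (paired t-test on the differences, two-sided).
t = d̄/(s_d/√n) = -1.845/(11.31/√31) = -0.908
df = n − 1 = 30
Two-sided p-value ≈ 0.3710
Since p ≈ 0.3710 > α = 0.01, fail to reject H0; the evidence is not statistically significant.

t = -0.908, df = 30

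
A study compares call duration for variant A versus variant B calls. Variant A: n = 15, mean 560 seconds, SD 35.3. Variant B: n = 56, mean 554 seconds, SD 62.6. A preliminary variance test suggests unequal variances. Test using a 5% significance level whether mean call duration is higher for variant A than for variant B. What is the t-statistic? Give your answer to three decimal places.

Let group 1 = variant A, group 2 = variant B. H0: μ_1 = μ_2; H1: μ_1 > μ_2 (Welch's two-sample t-test, right-tailed).
t = (x̄_1 − x̄_2)/√(s_1²/n_1 + s_2²/n_2) = (560 − 554)/√(35.3²/15 + 62.6²/56) = 0.485
Welch–Satterthwaite df ≈ 40.25
p-value = P(T ≥ 0.485) ≈ 0.315
Since p ≈ 0.315 > α = 0.05, fail to reject H0; the evidence is not statistically significant.

0.485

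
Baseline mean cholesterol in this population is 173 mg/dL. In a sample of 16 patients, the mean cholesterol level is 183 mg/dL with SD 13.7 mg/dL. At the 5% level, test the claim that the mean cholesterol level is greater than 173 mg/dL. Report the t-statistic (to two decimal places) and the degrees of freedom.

H0: μ = 173; H1: μ > 173 (one-sample t-test, right-tailed).
t = (x̄ − μ₀)/(s/√n) = (183 − 173)/(13.7/√16) = 2.92
df = n − 1 = 15
p-value = P(T ≥ 2.92) ≈ 0.005
Since p ≈ 0.005 < α = 0.05, reject H0; the data support H1.

t = 2.92, df = 15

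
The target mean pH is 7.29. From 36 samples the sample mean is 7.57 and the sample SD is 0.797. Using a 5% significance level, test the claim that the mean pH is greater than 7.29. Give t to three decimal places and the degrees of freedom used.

t = 2.108, df = 35

H0: μ = 7.29; H1: μ > 7.29 (one-sample t-test, right-tailed).
t = (x̄ − μ₀)/(s/√n) = (7.57 − 7.29)/(0.797/√36) = 2.108
df = n − 1 = 35
p-value = P(T ≥ 2.108) ≈ 0.021
Since p ≈ 0.021 < α = 0.05, reject H0; the evidence is statistically significant.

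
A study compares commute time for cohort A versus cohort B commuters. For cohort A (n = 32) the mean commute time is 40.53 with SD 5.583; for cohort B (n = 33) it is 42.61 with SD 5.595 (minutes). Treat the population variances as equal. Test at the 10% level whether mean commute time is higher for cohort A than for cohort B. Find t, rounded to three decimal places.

Let group 1 = cohort A, group 2 = cohort B. H0: μ_1 = μ_2; H1: μ_1 > μ_2 (two-sample pooled-variance t-test, right-tailed).
s_p² = [(32−1)·5.583² + (33−1)·5.595²]/(32+33−2) = 31.238
t = (40.53 − 42.61)/√[31.238·(1/32 + 1/33)] = -1.500
df = n₁ + n₂ − 2 = 63
p-value = P(T ≥ -1.500) ≈ 0.9307
Since p ≈ 0.9307 > α = 0.1, fail to reject H0; the data do not provide sufficient evidence against H0.

-1.500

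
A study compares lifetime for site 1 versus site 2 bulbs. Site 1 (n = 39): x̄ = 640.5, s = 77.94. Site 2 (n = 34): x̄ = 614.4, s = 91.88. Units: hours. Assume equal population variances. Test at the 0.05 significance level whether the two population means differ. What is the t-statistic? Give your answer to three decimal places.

Let group 1 = site 1, group 2 = site 2. H0: μ_1 = μ_2; H1: μ_1 ≠ μ_2 (two-sample pooled-variance t-test, two-sided).
s_p² = [(39−1)·77.94² + (34−1)·91.88²]/(39+34−2) = 7174.93
t = (640.5 − 614.4)/√[7174.93·(1/39 + 1/34)] = 1.313
df = n₁ + n₂ − 2 = 71
Two-sided p-value ≈ 0.1933
Since p ≈ 0.1933 > α = 0.05, fail to reject H0; the data do not provide sufficient evidence against H0.

1.313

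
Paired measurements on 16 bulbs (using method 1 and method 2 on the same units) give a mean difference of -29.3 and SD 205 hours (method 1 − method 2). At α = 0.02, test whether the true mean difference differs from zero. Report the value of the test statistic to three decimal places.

H0: μ_d = 0; H1: μ_d ≠ 0 (paired t-test on the differences, two-sided).
t = d̄/(s_d/√n) = -29.3/(205/√16) = -0.572
df = n − 1 = 15
Two-sided p-value ≈ 0.576
Since p ≈ 0.576 > α = 0.02, fail to reject H0; the data do not provide sufficient evidence against H0.

-0.572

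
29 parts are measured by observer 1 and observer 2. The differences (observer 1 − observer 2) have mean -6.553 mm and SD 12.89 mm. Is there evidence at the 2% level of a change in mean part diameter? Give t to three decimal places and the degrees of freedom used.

H0: μ_d = 0; H1: μ_d ≠ 0 (paired t-test on the differences, two-sided).
t = d̄/(s_d/√n) = -6.553/(12.89/√29) = -2.738
df = n − 1 = 28
Two-sided p-value ≈ 0.0106
Since p ≈ 0.0106 < α = 0.02, reject H0; the evidence is statistically significant.

t = -2.738, df = 28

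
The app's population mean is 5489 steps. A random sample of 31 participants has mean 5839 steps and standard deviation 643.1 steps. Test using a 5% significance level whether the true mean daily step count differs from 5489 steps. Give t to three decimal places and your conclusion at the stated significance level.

H0: μ = 5489; H1: μ ≠ 5489 (one-sample t-test, two-sided).
t = (x̄ − μ₀)/(s/√n) = (5839 − 5489)/(643.1/√31) = 3.030
df = n − 1 = 30
Two-sided p-value ≈ 0.0050
Since p ≈ 0.0050 < α = 0.05, reject H0; the evidence is statistically significant.

t = 3.030; reject H0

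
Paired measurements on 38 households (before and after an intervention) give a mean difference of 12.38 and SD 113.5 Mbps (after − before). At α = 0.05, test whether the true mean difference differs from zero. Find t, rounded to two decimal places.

0.67

H0: μ_d = 0; H1: μ_d ≠ 0 (paired t-test on the differences, two-sided).
t = d̄/(s_d/√n) = 12.38/(113.5/√38) = 0.67
df = n − 1 = 37
Two-sided p-value ≈ 0.506
Since p ≈ 0.506 > α = 0.05, fail to reject H0; the evidence is not statistically significant.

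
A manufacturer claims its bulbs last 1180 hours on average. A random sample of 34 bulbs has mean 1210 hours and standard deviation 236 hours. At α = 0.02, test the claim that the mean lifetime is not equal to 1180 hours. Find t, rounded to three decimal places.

H0: μ = 1180; H1: μ ≠ 1180 (one-sample t-test, two-sided).
t = (x̄ − μ₀)/(s/√n) = (1210 − 1180)/(236/√34) = 0.741
df = n − 1 = 33
Two-sided p-value ≈ 0.464
Since p ≈ 0.464 > α = 0.02, fail to reject H0; the evidence is not statistically significant.

0.741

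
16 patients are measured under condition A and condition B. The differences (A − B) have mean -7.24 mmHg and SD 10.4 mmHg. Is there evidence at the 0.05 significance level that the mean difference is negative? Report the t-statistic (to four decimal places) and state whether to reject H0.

H0: μ_d = 0; H1: μ_d < 0 (paired t-test on the differences, left-tailed).
t = d̄/(s_d/√n) = -7.24/(10.4/√16) = -2.7846
df = n − 1 = 15
p-value = P(T ≤ -2.7846) ≈ 0.007
Since p ≈ 0.007 < α = 0.05, reject H0; the data support H1.

t = -2.7846; reject H0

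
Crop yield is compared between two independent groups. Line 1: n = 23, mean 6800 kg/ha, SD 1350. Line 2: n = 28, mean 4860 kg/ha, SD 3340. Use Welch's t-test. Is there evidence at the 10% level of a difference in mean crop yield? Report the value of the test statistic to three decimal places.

2.807

Let group 1 = line 1, group 2 = line 2. H0: μ_1 = μ_2; H1: μ_1 ≠ μ_2 (Welch's two-sample t-test, two-sided).
t = (x̄_1 − x̄_2)/√(s_1²/n_1 + s_2²/n_2) = (6800 − 4860)/√(1350²/23 + 3340²/28) = 2.807
Welch–Satterthwaite df ≈ 37.01
Two-sided p-value ≈ 0.008
Since p ≈ 0.008 < α = 0.1, reject H0; the evidence is statistically significant.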